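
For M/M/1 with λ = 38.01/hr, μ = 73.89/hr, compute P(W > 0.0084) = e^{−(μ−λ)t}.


W ~ Exponential(μ−λ) for M/M/1.
μ − λ = 73.89 − 38.01 = 35.8800
P(W > t) = e^{−(μ−λ)t} = e^{−0.3014} = 0.739788

Final: 0.739788


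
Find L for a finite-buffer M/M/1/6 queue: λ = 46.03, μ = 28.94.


ρ = 46.03/28.94 = 1.5905
L = ρ[1 − (K+1)ρ^K + Kρ^(K+1)] / [(1−ρ)(1−ρ^(K+1))]
Numerator: 1.5905·(1 − 7·16.190292 + 6·25.751180) = 67.080748
Denominator: (-0.5905)·(-24.751180) = 14.616367
L = 67.080748/14.616367 = 4.5894

Final: 4.5894


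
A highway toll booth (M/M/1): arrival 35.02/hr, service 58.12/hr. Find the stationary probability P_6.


ρ = 35.02/58.12 = 0.6025
P_n = (1−ρ)·ρ^n = (1 − 0.6025)·0.6025^6 = 0.3975·0.047857 = 0.019021

Final: 0.019021


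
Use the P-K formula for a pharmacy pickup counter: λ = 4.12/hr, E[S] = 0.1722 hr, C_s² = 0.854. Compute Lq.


ρ = λ·E[S] = 4.12·0.1722 = 0.7095
Lq = ρ²(1+C_s²)/(2(1−ρ)) = 0.5033·(1+0.854)/(2·0.2905)
= 0.5033·1.8540/0.5811 = 1.60598

Final: 1.60598


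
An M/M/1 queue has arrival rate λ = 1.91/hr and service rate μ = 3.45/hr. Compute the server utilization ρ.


ρ = λ/μ = 1.91/3.45 = 0.5536

Final: 0.5536


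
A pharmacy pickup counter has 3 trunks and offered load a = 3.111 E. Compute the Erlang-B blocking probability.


B(c,a) = (a^c/c!) / Σ_{k=0}^{c} a^k/k!
a^3/3! = 5.018209
Σ terms (k=0..3): 1.00000 + 3.11100 + 4.83916 + 5.01821 = 13.968370
B = 5.018209/13.968370 = 0.359255

Final: 0.359255


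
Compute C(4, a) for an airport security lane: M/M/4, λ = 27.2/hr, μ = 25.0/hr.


a = λ/μ = 1.0880; ρ = a/4 = 0.2720
P₀ = 0.336166 (from M/M/c formula)
C(c,a) = [a^c/(c!(1−ρ))]·P₀ = [1.40125/(24·0.7280)]·0.336166
= 0.08020·0.336166 = 0.026960

Final: 0.026960


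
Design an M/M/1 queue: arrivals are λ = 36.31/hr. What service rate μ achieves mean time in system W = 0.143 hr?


W = 1/(μ−λ) ⇒ μ − λ = 1/W = 1/0.143 = 6.9930
μ = λ + 1/W = 36.31 + 6.9930 = 43.3030 per hr

Final: 43.3030 /hr


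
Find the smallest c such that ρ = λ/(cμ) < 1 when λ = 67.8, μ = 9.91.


Stability requires cμ > λ ⇔ c > λ/μ.
λ/μ = 67.8/9.91 = 6.8416
Minimum integer c = ⌊6.8416⌋ + 1 = 7
Check: 7·9.91 = 69.37 > 67.8, while 6·9.91 = 59.46 ≤ 67.8

Final: 7 servers


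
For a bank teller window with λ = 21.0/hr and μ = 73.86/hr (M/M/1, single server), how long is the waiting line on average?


ρ = 21.0/73.86 = 0.2843
Lq = ρ²/(1−ρ) = 0.08084/0.7157 = 0.1130

Final: 0.1130


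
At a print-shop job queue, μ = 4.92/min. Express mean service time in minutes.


Mean service time = 1/μ = 1/4.92 minute = 0.20325 minute
In minutes: 0.20325 × 1 = 0.2033 min

Final: 0.2033 min


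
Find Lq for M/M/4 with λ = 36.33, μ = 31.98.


a = λ/μ = 1.1360; ρ = a/4 = 0.2840
P₀ = 0.320249
Lq = P₀·a^c·ρ / (c!·(1−ρ)²) = 0.320249·1.66551·0.2840/(24·0.51265)
= 0.01231

Final: 0.01231


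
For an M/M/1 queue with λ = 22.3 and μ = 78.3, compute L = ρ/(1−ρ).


ρ = λ/μ = 22.3/78.3 = 0.2848
L = ρ/(1−ρ) = 0.2848/(1 − 0.2848) = 0.2848/0.7152 = 0.3982

Final: 0.3982


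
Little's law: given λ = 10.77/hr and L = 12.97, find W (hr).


W = L/λ = 12.97/10.77 = 1.2043 hr

Final: 1.2043 hr


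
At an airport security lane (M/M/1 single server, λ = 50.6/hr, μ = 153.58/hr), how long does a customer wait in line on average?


ρ = 50.6/153.58 = 0.3295
Wq = ρ/(μ−λ) = 0.3295/(153.58 − 50.6) = 0.3295/102.98 = 0.003199 hr

Final: 0.003199 hr


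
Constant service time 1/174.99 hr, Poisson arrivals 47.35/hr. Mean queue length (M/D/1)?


ρ = 47.35/174.99 = 0.2706
M/D/1: Lq = ρ²/(2(1−ρ)) = 0.07322/(2·0.7294) = 0.05019

Final: 0.05019


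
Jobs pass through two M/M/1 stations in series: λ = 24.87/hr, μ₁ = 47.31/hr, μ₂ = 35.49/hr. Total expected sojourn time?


Each node sees arrival rate λ = 24.87/hr (tandem ⇒ throughput preserved).
W₁ = 1/(μ₁−λ) = 1/(47.31−24.87) = 0.04456 hr
W₂ = 1/(μ₂−λ) = 1/(35.49−24.87) = 0.09416 hr
W_total = W₁ + W₂ = 0.04456 + 0.09416 = 0.13873 hr

Final: 0.13873 hr


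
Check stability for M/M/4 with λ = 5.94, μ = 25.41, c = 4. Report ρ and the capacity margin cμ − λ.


Total capacity cμ = 4·25.41 = 101.64/hr
ρ = λ/(cμ) = 5.94/101.64 = 0.05844
Stable ⇔ ρ < 1: YES
Spare capacity = cμ − λ = 101.64 − 5.94 = 95.70/hr

Final: ρ = 0.05844; stable; margin = 95.70/hr


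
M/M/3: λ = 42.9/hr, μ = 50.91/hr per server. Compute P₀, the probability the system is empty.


a = λ/μ = 42.9/50.91 = 0.8427; ρ = a/c = 0.2809
Σ_{k=0}^{2} a^k/k! (terms k=0..2) = 1.00000 + 0.84266 + 0.35504 = 2.19770
Tail: a^3/(3!(1−ρ)) = 0.59836/(6·0.7191) = 0.13868
P₀ = 1/(2.19770 + 0.13868) = 1/2.33638 = 0.428012

Final: 0.428012


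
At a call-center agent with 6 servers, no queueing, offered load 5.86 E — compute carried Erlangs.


B(6,5.86) = 0.255030 (Erlang-B)
Carried load = a(1 − B) = 5.86·(1 − 0.255030) = 5.86·0.744970 = 4.3655 E

Final: 4.3655 Erlangs


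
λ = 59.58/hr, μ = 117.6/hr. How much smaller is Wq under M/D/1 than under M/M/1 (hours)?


ρ = 59.58/117.6 = 0.5066
Wq(M/M/1) = ρ/(μ−λ) = 0.5066/58.02 = 0.008732 hr
Wq(M/D/1) = ρ/(2(μ−λ)) = 0.004366 hr
Savings = 0.008732 − 0.004366 = 0.004366 hr

Final: 0.004366 hr


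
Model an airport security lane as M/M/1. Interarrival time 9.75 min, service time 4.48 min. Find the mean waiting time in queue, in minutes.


λ = 60/9.75 = 6.1538 /hr
μ = 60/4.48 = 13.3929 /hr
ρ = λ/μ = 6.1538/13.3929 = 0.4595
Wq = ρ/(μ−λ) = 0.4595/(13.3929−6.1538) = 0.06347 hr
In minutes: 0.06347·60 = 3.808 min

Final: 3.808 min


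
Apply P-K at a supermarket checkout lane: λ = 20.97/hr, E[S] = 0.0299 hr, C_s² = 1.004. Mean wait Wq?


ρ = λ·E[S] = 20.97·0.0299 = 0.6270
E[S²] = E[S]²(1+C_s²) = 0.0299²·(1+1.004) = 0.001792
Wq = λ·E[S²]/(2(1−ρ)) = 20.97·0.001792/(2·0.3730) = 0.05036 hr

Final: 0.05036 hr


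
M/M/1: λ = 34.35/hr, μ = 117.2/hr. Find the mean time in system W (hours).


W = 1/(μ−λ) = 1/(117.2 − 34.35) = 1/82.85 = 0.01207 hr

Final: 0.01207 hr


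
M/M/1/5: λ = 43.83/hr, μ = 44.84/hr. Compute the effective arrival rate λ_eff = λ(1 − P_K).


ρ = 0.9775; P_K = (1−ρ)ρ^5/(1−ρ^6) = 0.157320
λ_eff = λ(1 − P_K) = 43.83·(1 − 0.157320) = 43.83·0.842680 = 36.9347 /hr

Final: 36.9347 /hr


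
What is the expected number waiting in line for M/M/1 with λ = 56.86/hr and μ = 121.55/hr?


ρ = 56.86/121.55 = 0.4678
Lq = ρ²/(1−ρ) = 0.2188/0.5322 = 0.4112

Final: 0.4112


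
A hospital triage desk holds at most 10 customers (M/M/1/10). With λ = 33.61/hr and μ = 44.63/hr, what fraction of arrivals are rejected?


ρ = λ/μ = 33.61/44.63 = 0.7531
P_K = (1−ρ)ρ^K/(1−ρ^(K+1)) = (0.2469·0.058670)/(1 − 0.044183)
= 0.014487/0.955817 = 0.015156

Final: 0.015156


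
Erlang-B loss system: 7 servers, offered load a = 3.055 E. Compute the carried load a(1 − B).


B(7,3.055) = 0.023530 (Erlang-B)
Carried load = a(1 − B) = 3.055·(1 − 0.023530) = 3.055·0.976470 = 2.9831 E

Final: 2.9831 Erlangs


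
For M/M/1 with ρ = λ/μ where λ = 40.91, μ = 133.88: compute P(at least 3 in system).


ρ = 40.91/133.88 = 0.3056
P(N ≥ n) = ρ^n = 0.3056^3 = 0.028533

Final: 0.028533


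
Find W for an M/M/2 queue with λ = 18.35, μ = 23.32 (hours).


a = 0.7869; ρ = 0.3934; P₀ = 0.435298
Lq = P₀·a^c·ρ/(c!(1−ρ)²) = 0.14411
Wq = Lq/λ = 0.14411/18.35 = 0.007854 hr
W = Wq + 1/μ = 0.007854 + 0.04288 = 0.05074 hr

Final: 0.05074 hr


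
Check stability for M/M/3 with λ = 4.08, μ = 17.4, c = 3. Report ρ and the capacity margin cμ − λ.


Total capacity cμ = 3·17.4 = 52.20/hr
ρ = λ/(cμ) = 4.08/52.20 = 0.07816
Stable ⇔ ρ < 1: YES
Spare capacity = cμ − λ = 52.20 − 4.08 = 48.12/hr

Final: ρ = 0.07816; stable; margin = 48.12/hr


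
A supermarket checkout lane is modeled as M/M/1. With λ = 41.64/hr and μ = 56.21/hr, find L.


ρ = λ/μ = 41.64/56.21 = 0.7408
L = ρ/(1−ρ) = 0.7408/(1 − 0.7408) = 0.7408/0.2592 = 2.8579

Final: 2.8579


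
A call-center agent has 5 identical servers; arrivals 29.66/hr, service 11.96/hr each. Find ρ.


ρ = λ/(cμ) = 29.66/(5·11.96) = 29.66/59.80 = 0.4960

Final: 0.4960


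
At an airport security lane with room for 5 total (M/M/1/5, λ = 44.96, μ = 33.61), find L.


ρ = 44.96/33.61 = 1.3377
L = ρ[1 − (K+1)ρ^K + Kρ^(K+1)] / [(1−ρ)(1−ρ^(K+1))]
Numerator: 1.3377·(1 − 6·4.283403 + 5·5.729896) = 5.282648
Denominator: (-0.3377)·(-4.729896) = 1.597272
L = 5.282648/1.597272 = 3.3073

Final: 3.3073


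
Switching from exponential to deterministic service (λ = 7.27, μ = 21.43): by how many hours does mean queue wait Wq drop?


ρ = 7.27/21.43 = 0.3392
Wq(M/M/1) = ρ/(μ−λ) = 0.3392/14.16 = 0.02396 hr
Wq(M/D/1) = ρ/(2(μ−λ)) = 0.01198 hr
Savings = 0.02396 − 0.01198 = 0.01198 hr

Final: 0.01198 hr


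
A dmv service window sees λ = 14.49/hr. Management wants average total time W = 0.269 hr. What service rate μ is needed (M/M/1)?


W = 1/(μ−λ) ⇒ μ − λ = 1/W = 1/0.269 = 3.7175
μ = λ + 1/W = 14.49 + 3.7175 = 18.2075 per hr

Final: 18.2075 /hr


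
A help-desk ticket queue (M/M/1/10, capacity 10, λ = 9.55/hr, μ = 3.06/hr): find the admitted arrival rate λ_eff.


ρ = 3.1209; P_K = (1−ρ)ρ^10/(1−ρ^11) = 0.679584
λ_eff = λ(1 − P_K) = 9.55·(1 − 0.679584) = 9.55·0.320416 = 3.0600 /hr

Final: 3.0600 /hr


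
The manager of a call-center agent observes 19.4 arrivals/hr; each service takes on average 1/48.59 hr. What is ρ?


ρ = λ/μ = 19.4/48.59 = 0.3993

Final: 0.3993


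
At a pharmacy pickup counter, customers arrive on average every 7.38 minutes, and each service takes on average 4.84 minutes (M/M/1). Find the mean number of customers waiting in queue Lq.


λ = 60/7.38 = 8.1301 /hr
μ = 60/4.84 = 12.3967 /hr
ρ = λ/μ = 8.1301/12.3967 = 0.6558
Lq = ρ²/(1−ρ) = 0.4301/0.3442 = 1.2497

Final: 1.2497


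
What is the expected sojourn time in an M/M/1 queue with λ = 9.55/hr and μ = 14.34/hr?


W = 1/(μ−λ) = 1/(14.34 − 9.55) = 1/4.79 = 0.2088 hr

Final: 0.2088 hr


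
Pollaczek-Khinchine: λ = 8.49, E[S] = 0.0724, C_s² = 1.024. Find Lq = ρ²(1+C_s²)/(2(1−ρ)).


ρ = λ·E[S] = 8.49·0.0724 = 0.6147
Lq = ρ²(1+C_s²)/(2(1−ρ)) = 0.3778·(1+1.024)/(2·0.3853)
= 0.3778·2.0240/0.7706 = 0.99231

Final: 0.99231


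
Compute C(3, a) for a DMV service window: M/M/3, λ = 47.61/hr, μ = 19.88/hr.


a = λ/μ = 2.3949; ρ = a/3 = 0.7983
P₀ = 0.056780 (from M/M/c formula)
C(c,a) = [a^c/(c!(1−ρ))]·P₀ = [13.73553/(6·0.2017)]·0.056780
= 11.34922·0.056780 = 0.644410

Final: 0.644410


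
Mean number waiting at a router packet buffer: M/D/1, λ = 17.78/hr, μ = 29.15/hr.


ρ = 17.78/29.15 = 0.6099
M/D/1: Lq = ρ²/(2(1−ρ)) = 0.3720/(2·0.3901) = 0.47691

Final: 0.47691


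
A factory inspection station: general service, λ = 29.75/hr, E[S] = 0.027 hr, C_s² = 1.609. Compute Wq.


ρ = λ·E[S] = 29.75·0.027 = 0.8033
E[S²] = E[S]²(1+C_s²) = 0.027²·(1+1.609) = 0.001902
Wq = λ·E[S²]/(2(1−ρ)) = 29.75·0.001902/(2·0.1967) = 0.14380 hr

Final: 0.14380 hr


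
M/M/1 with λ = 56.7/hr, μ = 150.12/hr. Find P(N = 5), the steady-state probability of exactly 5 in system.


ρ = 56.7/150.12 = 0.3777
P_n = (1−ρ)·ρ^n = (1 − 0.3777)·0.3777^5 = 0.6223·0.007686 = 0.004783

Final: 0.004783


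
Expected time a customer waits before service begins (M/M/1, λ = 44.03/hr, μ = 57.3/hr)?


ρ = 44.03/57.3 = 0.7684
Wq = ρ/(μ−λ) = 0.7684/(57.3 − 44.03) = 0.7684/13.27 = 0.05791 hr

Final: 0.05791 hr


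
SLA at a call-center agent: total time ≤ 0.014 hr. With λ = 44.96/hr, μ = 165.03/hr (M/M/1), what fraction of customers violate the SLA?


W ~ Exponential(μ−λ) for M/M/1.
μ − λ = 165.03 − 44.96 = 120.0700
P(W > t) = e^{−(μ−λ)t} = e^{−1.6810} = 0.186191

Final: 0.186191


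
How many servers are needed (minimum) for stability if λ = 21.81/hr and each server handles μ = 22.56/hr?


Stability requires cμ > λ ⇔ c > λ/μ.
λ/μ = 21.81/22.56 = 0.9668
Minimum integer c = ⌊0.9668⌋ + 1 = 1
Check: 1·22.56 = 22.56 > 21.81, while 0·22.56 = 0.00 ≤ 21.81

Final: 1 servers


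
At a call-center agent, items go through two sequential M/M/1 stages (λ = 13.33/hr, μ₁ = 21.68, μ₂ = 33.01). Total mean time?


Each node sees arrival rate λ = 13.33/hr (tandem ⇒ throughput preserved).
W₁ = 1/(μ₁−λ) = 1/(21.68−13.33) = 0.11976 hr
W₂ = 1/(μ₂−λ) = 1/(33.01−13.33) = 0.05081 hr
W_total = W₁ + W₂ = 0.11976 + 0.05081 = 0.17057 hr

Final: 0.17057 hr


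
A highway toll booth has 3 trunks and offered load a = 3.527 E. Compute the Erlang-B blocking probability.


B(c,a) = (a^c/c!) / Σ_{k=0}^{c} a^k/k!
a^3/3! = 7.312487
Σ terms (k=0..3): 1.00000 + 3.52700 + 6.21986 + 7.31249 = 18.059352
B = 7.312487/18.059352 = 0.404914

Final: 0.404914


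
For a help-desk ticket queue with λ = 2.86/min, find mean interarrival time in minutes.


Mean interarrival time = 1/λ = 1/2.86 minute = 0.34965 minute
In minutes: 0.34965 × 1 = 0.3497 min

Final: 0.3497 min


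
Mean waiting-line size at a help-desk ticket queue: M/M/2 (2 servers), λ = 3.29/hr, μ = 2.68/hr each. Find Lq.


a = λ/μ = 1.2276; ρ = a/2 = 0.6138
P₀ = 0.239306
Lq = P₀·a^c·ρ / (c!·(1−ρ)²) = 0.239306·1.50703·0.6138/(2·0.14915)
= 0.74211

Final: 0.74211


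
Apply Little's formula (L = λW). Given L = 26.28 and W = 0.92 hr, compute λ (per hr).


λ = L/W = 26.28/0.92 = 28.5652 /hr

Final: 28.5652 /hr


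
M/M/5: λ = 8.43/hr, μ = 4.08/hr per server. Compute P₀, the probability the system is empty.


a = λ/μ = 8.43/4.08 = 2.0662; ρ = a/c = 0.4132
Σ_{k=0}^{4} a^k/k! (terms k=0..4) = 1.00000 + 2.06618 + 2.13454 + 1.47011 + 0.75938 = 7.43021
Tail: a^5/(5!(1−ρ)) = 37.65625/(120·0.5868) = 0.53480
P₀ = 1/(7.43021 + 0.53480) = 1/7.96501 = 0.125549

Final: 0.125549


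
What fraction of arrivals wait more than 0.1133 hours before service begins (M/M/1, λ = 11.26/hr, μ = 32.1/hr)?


ρ = 11.26/32.1 = 0.3508
P(Wq > t) = ρ·e^{−(μ−λ)t} = 0.3508·e^{−2.3612}
= 0.3508·0.094310 = 0.033082

Final: 0.033082


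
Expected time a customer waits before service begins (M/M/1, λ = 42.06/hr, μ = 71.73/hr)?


ρ = 42.06/71.73 = 0.5864
Wq = ρ/(μ−λ) = 0.5864/(71.73 − 42.06) = 0.5864/29.67 = 0.01976 hr

Final: 0.01976 hr


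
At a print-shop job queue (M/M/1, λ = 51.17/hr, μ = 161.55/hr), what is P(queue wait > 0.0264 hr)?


ρ = 51.17/161.55 = 0.3167
P(Wq > t) = ρ·e^{−(μ−λ)t} = 0.3167·e^{−2.9140}
= 0.3167·0.054257 = 0.017185

Final: 0.017185


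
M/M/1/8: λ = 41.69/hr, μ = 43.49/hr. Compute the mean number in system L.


ρ = 41.69/43.49 = 0.9586
L = ρ[1 − (K+1)ρ^K + Kρ^(K+1)] / [(1−ρ)(1−ρ^(K+1))]
Numerator: 0.9586·(1 − 9·0.713083 + 8·0.683569) = 0.048705
Denominator: (0.04139)·(0.316431) = 0.013097
L = 0.048705/0.013097 = 3.7189

Final: 3.7189


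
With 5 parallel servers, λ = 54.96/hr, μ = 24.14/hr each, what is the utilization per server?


ρ = λ/(cμ) = 54.96/(5·24.14) = 54.96/120.70 = 0.4553

Final: 0.4553


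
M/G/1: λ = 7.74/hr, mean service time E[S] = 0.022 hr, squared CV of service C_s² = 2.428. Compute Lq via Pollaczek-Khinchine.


ρ = λ·E[S] = 7.74·0.022 = 0.1703
Lq = ρ²(1+C_s²)/(2(1−ρ)) = 0.02900·(1+2.428)/(2·0.8297)
= 0.02900·3.4280/1.6594 = 0.05990

Final: 0.05990


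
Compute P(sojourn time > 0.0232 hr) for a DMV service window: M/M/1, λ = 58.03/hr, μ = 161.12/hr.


W ~ Exponential(μ−λ) for M/M/1.
μ − λ = 161.12 − 58.03 = 103.0900
P(W > t) = e^{−(μ−λ)t} = e^{−2.3917} = 0.091475

Final: 0.091475


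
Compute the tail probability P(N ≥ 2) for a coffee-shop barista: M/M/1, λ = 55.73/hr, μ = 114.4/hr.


ρ = 55.73/114.4 = 0.4872
P(N ≥ n) = ρ^n = 0.4872^2 = 0.237315

Final: 0.237315


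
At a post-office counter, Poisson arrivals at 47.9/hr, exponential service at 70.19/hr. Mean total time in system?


W = 1/(μ−λ) = 1/(70.19 − 47.9) = 1/22.29 = 0.04486 hr

Final: 0.04486 hr


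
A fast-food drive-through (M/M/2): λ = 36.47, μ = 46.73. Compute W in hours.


a = 0.7804; ρ = 0.3902; P₀ = 0.438621
Lq = P₀·a^c·ρ/(c!(1−ρ)²) = 0.14019
Wq = Lq/λ = 0.14019/36.47 = 0.003844 hr
W = Wq + 1/μ = 0.003844 + 0.02140 = 0.02524 hr

Final: 0.02524 hr


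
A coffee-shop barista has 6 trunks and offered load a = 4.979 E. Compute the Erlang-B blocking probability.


B(c,a) = (a^c/c!) / Σ_{k=0}^{c} a^k/k!
a^6/6! = 21.160224
Σ terms (k=0..6): 1.00000 + 4.97900 + 12.39522 + 20.57193 + 25.60692 + 25.49937 + 21.16022 = 111.212660
B = 21.160224/111.212660 = 0.190268

Final: 0.190268


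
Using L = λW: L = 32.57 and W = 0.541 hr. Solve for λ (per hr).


λ = L/W = 32.57/0.541 = 60.2033 /hr

Final: 60.2033 /hr


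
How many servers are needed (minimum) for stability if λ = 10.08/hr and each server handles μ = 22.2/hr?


Stability requires cμ > λ ⇔ c > λ/μ.
λ/μ = 10.08/22.2 = 0.4541
Minimum integer c = ⌊0.4541⌋ + 1 = 1
Check: 1·22.2 = 22.20 > 10.08, while 0·22.2 = 0.00 ≤ 10.08

Final: 1 servers


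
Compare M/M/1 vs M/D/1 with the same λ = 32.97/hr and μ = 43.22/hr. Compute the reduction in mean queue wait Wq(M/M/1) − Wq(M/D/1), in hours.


ρ = 32.97/43.22 = 0.7628
Wq(M/M/1) = ρ/(μ−λ) = 0.7628/10.25 = 0.07442 hr
Wq(M/D/1) = ρ/(2(μ−λ)) = 0.03721 hr
Savings = 0.07442 − 0.03721 = 0.03721 hr

Final: 0.03721 hr


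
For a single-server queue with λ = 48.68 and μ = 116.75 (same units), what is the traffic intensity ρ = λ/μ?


ρ = λ/μ = 48.68/116.75 = 0.4170

Final: 0.4170


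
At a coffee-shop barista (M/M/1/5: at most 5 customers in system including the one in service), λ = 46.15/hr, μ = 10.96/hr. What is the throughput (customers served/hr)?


ρ = 4.2108; P_K = (1−ρ)ρ^5/(1−ρ^6) = 0.762650
λ_eff = λ(1 − P_K) = 46.15·(1 − 0.762650) = 46.15·0.237350 = 10.9537 /hr

Final: 10.9537 /hr


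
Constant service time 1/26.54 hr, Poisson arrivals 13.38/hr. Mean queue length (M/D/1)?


ρ = 13.38/26.54 = 0.5041
M/D/1: Lq = ρ²/(2(1−ρ)) = 0.2542/(2·0.4959) = 0.25629

Final: 0.25629


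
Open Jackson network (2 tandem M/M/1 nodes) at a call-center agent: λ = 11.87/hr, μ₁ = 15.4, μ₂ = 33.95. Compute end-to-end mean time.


Each node sees arrival rate λ = 11.87/hr (tandem ⇒ throughput preserved).
W₁ = 1/(μ₁−λ) = 1/(15.4−11.87) = 0.28329 hr
W₂ = 1/(μ₂−λ) = 1/(33.95−11.87) = 0.04529 hr
W_total = W₁ + W₂ = 0.28329 + 0.04529 = 0.32858 hr

Final: 0.32858 hr


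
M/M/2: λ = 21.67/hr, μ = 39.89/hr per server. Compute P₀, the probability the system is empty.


a = λ/μ = 21.67/39.89 = 0.5432; ρ = a/c = 0.2716
Σ_{k=0}^{1} a^k/k! (terms k=0..1) = 1.00000 + 0.54324 = 1.54324
Tail: a^2/(2!(1−ρ)) = 0.29511/(2·0.7284) = 0.20258
P₀ = 1/(1.54324 + 0.20258) = 1/1.74583 = 0.572794

Final: 0.572794


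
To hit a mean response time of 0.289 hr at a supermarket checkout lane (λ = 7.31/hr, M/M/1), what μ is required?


W = 1/(μ−λ) ⇒ μ − λ = 1/W = 1/0.289 = 3.4602
μ = λ + 1/W = 7.31 + 3.4602 = 10.7702 per hr

Final: 10.7702 /hr


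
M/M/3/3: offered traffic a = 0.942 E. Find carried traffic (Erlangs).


B(3,0.942) = 0.055175 (Erlang-B)
Carried load = a(1 − B) = 0.942·(1 − 0.055175) = 0.942·0.944825 = 0.8900 E

Final: 0.8900 Erlangs


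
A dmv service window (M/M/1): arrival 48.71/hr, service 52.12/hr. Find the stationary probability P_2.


ρ = 48.71/52.12 = 0.9346
P_n = (1−ρ)·ρ^n = (1 − 0.9346)·0.9346^2 = 0.06543·0.873429 = 0.057145

Final: 0.057145


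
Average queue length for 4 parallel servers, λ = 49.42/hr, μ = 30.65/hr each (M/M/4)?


a = λ/μ = 1.6124; ρ = a/4 = 0.4031
P₀ = 0.196742
Lq = P₀·a^c·ρ / (c!·(1−ρ)²) = 0.196742·6.75910·0.4031/(24·0.35629)
= 0.06269

Final: 0.06269


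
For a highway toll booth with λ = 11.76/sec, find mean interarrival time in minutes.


Mean interarrival time = 1/λ = 1/11.76 second = 0.08503 second
In minutes: 0.08503 × 0.0166667 = 0.001417 min

Final: 0.001417 min


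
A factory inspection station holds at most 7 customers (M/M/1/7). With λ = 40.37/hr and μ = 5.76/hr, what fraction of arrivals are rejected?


ρ = λ/μ = 40.37/5.76 = 7.0087
P_K = (1−ρ)ρ^K/(1−ρ^(K+1)) = (-6.0087·830718.461077)/(1 − 5822240.325294)
= -4991521.864216/-5822239.325294 = 0.857320

Final: 0.857320


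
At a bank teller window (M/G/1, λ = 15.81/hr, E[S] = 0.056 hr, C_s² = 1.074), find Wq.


ρ = λ·E[S] = 15.81·0.056 = 0.8854
E[S²] = E[S]²(1+C_s²) = 0.056²·(1+1.074) = 0.006504
Wq = λ·E[S²]/(2(1−ρ)) = 15.81·0.006504/(2·0.1146) = 0.44849 hr

Final: 0.44849 hr


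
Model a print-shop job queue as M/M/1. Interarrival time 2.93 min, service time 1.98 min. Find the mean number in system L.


λ = 60/2.93 = 20.4778 /hr
μ = 60/1.98 = 30.3030 /hr
ρ = λ/μ = 20.4778/30.3030 = 0.6758
L = ρ/(1−ρ) = 0.6758/0.3242 = 2.0842

Final: 2.0842


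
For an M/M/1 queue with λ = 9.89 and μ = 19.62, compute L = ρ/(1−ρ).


ρ = λ/μ = 9.89/19.62 = 0.5041
L = ρ/(1−ρ) = 0.5041/(1 − 0.5041) = 0.5041/0.4959 = 1.0164

Final: 1.0164


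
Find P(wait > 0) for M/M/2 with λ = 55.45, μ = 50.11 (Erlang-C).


a = λ/μ = 1.1066; ρ = a/2 = 0.5533
P₀ = 0.287596 (from M/M/c formula)
C(c,a) = [a^c/(c!(1−ρ))]·P₀ = [1.22449/(2·0.4467)]·0.287596
= 1.37054·0.287596 = 0.394161

Final: 0.394161


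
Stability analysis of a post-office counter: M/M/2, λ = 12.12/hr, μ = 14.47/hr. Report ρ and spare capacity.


Total capacity cμ = 2·14.47 = 28.94/hr
ρ = λ/(cμ) = 12.12/28.94 = 0.4188
Stable ⇔ ρ < 1: YES
Spare capacity = cμ − λ = 28.94 − 12.12 = 16.82/hr

Final: ρ = 0.4188; stable; margin = 16.82/hr


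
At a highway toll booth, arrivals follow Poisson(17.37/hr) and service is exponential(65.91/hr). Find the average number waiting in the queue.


ρ = 17.37/65.91 = 0.2635
Lq = ρ²/(1−ρ) = 0.06945/0.7365 = 0.09431

Final: 0.09431


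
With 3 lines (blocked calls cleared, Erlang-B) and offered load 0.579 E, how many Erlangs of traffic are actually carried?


B(3,0.579) = 0.018185 (Erlang-B)
Carried load = a(1 − B) = 0.579·(1 − 0.018185) = 0.579·0.981815 = 0.5685 E

Final: 0.5685 Erlangs


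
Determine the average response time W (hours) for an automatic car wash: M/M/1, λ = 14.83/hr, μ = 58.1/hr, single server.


W = 1/(μ−λ) = 1/(58.1 − 14.83) = 1/43.27 = 0.02311 hr

Final: 0.02311 hr


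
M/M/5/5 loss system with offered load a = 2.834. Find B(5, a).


B(c,a) = (a^c/c!) / Σ_{k=0}^{c} a^k/k!
a^5/5! = 1.523414
Σ terms (k=0..5): 1.00000 + 2.83400 + 4.01578 + 3.79357 + 2.68775 + 1.52341 = 15.854509
B = 1.523414/15.854509 = 0.096087

Final: 0.096087


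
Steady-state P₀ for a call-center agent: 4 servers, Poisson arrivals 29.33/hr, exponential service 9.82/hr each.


a = λ/μ = 29.33/9.82 = 2.9868; ρ = a/c = 0.7467
Σ_{k=0}^{3} a^k/k! (terms k=0..3) = 1.00000 + 2.98676 + 4.46037 + 4.44069 = 12.88782
Tail: a^4/(4!(1−ρ)) = 79.57970/(24·0.2533) = 13.08999
P₀ = 1/(12.88782 + 13.08999) = 1/25.97782 = 0.038494

Final: 0.038494


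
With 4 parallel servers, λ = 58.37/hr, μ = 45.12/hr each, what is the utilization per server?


ρ = λ/(cμ) = 58.37/(4·45.12) = 58.37/180.48 = 0.3234

Final: 0.3234


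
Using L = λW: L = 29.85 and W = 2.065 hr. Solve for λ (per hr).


λ = L/W = 29.85/2.065 = 14.4552 /hr

Final: 14.4552 /hr


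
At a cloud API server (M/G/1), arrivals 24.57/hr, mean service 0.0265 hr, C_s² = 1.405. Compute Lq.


ρ = λ·E[S] = 24.57·0.0265 = 0.6511
Lq = ρ²(1+C_s²)/(2(1−ρ)) = 0.4239·(1+1.405)/(2·0.3489)
= 0.4239·2.4050/0.6978 = 1.46114

Final: 1.46114


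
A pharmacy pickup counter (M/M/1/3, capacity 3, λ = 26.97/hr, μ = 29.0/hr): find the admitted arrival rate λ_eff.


ρ = 0.9300; P_K = (1−ρ)ρ^3/(1−ρ^4) = 0.223479
λ_eff = λ(1 − P_K) = 26.97·(1 − 0.223479) = 26.97·0.776521 = 20.9428 /hr

Final: 20.9428 /hr


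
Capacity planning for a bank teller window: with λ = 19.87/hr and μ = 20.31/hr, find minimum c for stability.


Stability requires cμ > λ ⇔ c > λ/μ.
λ/μ = 19.87/20.31 = 0.9783
Minimum integer c = ⌊0.9783⌋ + 1 = 1
Check: 1·20.31 = 20.31 > 19.87, while 0·20.31 = 0.00 ≤ 19.87

Final: 1 servers


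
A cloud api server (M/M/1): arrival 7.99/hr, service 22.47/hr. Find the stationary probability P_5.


ρ = 7.99/22.47 = 0.3556
P_n = (1−ρ)·ρ^n = (1 − 0.3556)·0.3556^5 = 0.6444·0.005685 = 0.003663

Final: 0.003663


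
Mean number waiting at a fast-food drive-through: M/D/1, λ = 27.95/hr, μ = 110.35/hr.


ρ = 27.95/110.35 = 0.2533
M/D/1: Lq = ρ²/(2(1−ρ)) = 0.06415/(2·0.7467) = 0.04296

Final: 0.04296


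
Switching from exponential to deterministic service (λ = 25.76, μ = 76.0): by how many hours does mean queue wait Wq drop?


ρ = 25.76/76.0 = 0.3389
Wq(M/M/1) = ρ/(μ−λ) = 0.3389/50.24 = 0.006747 hr
Wq(M/D/1) = ρ/(2(μ−λ)) = 0.003373 hr
Savings = 0.006747 − 0.003373 = 0.003373 hr

Final: 0.003373 hr


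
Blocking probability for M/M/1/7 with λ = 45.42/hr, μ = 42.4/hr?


ρ = λ/μ = 45.42/42.4 = 1.0712
P_K = (1−ρ)ρ^K/(1−ρ^(K+1)) = (-0.07123·1.618709)/(1 − 1.734004)
= -0.115295/-0.734004 = 0.157077

Final: 0.157077


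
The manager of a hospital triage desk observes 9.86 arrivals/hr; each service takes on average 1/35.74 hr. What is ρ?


ρ = λ/μ = 9.86/35.74 = 0.2759

Final: 0.2759


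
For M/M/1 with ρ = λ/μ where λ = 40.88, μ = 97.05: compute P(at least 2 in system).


ρ = 40.88/97.05 = 0.4212
P(N ≥ n) = ρ^n = 0.4212^2 = 0.177431

Final: 0.177431


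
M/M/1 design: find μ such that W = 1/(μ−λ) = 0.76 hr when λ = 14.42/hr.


W = 1/(μ−λ) ⇒ μ − λ = 1/W = 1/0.76 = 1.3158
μ = λ + 1/W = 14.42 + 1.3158 = 15.7358 per hr

Final: 15.7358 /hr


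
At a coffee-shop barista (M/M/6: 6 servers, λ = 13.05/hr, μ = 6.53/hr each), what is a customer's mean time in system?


a = 1.9985; ρ = 0.3331; P₀ = 0.135343
Lq = P₀·a^c·ρ/(c!(1−ρ)²) = 0.008968
Wq = Lq/λ = 0.008968/13.05 = 0.0006872 hr
W = Wq + 1/μ = 0.0006872 + 0.15314 = 0.15383 hr

Final: 0.15383 hr


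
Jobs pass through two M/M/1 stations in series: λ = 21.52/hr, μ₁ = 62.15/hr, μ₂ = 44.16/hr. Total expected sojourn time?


Each node sees arrival rate λ = 21.52/hr (tandem ⇒ throughput preserved).
W₁ = 1/(μ₁−λ) = 1/(62.15−21.52) = 0.02461 hr
W₂ = 1/(μ₂−λ) = 1/(44.16−21.52) = 0.04417 hr
W_total = W₁ + W₂ = 0.02461 + 0.04417 = 0.06878 hr

Final: 0.06878 hr


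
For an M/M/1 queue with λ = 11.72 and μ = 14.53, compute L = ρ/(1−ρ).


ρ = λ/μ = 11.72/14.53 = 0.8066
L = ρ/(1−ρ) = 0.8066/(1 − 0.8066) = 0.8066/0.1934 = 4.1708

Final: 4.1708


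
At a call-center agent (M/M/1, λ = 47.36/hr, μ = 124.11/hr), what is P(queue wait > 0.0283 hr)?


ρ = 47.36/124.11 = 0.3816
P(Wq > t) = ρ·e^{−(μ−λ)t} = 0.3816·e^{−2.1720}
= 0.3816·0.113947 = 0.043482

Final: 0.043482


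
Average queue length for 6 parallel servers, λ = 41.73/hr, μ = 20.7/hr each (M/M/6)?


a = λ/μ = 2.0159; ρ = a/6 = 0.3360
P₀ = 0.132988
Lq = P₀·a^c·ρ / (c!·(1−ρ)²) = 0.132988·67.12252·0.3360/(720·0.44091)
= 0.009448

Final: 0.009448


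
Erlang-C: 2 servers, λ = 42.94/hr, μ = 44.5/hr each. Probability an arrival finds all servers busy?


a = λ/μ = 0.9649; ρ = a/2 = 0.4825
P₀ = 0.349098 (from M/M/c formula)
C(c,a) = [a^c/(c!(1−ρ))]·P₀ = [0.93112/(2·0.5175)]·0.349098
= 0.89958·0.349098 = 0.314042

Final: 0.314042


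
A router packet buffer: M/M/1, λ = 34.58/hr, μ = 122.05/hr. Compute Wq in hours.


ρ = 34.58/122.05 = 0.2833
Wq = ρ/(μ−λ) = 0.2833/(122.05 − 34.58) = 0.2833/87.47 = 0.003239 hr

Final: 0.003239 hr


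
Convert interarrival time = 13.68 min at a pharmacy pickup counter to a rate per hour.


λ = 1/(interarrival time) in consistent units.
1 hour = 60 min, so λ = 60/13.68 = 4.3860 per hour

Final: 4.3860 /hr


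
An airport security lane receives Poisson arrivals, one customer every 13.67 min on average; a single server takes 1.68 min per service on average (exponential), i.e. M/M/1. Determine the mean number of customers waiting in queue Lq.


λ = 60/13.67 = 4.3892 /hr
μ = 60/1.68 = 35.7143 /hr
ρ = λ/μ = 4.3892/35.7143 = 0.1229
Lq = ρ²/(1−ρ) = 0.01510/0.8771 = 0.01722

Final: 0.01722


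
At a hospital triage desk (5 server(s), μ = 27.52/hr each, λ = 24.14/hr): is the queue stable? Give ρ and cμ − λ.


Total capacity cμ = 5·27.52 = 137.60/hr
ρ = λ/(cμ) = 24.14/137.60 = 0.1754
Stable ⇔ ρ < 1: YES
Spare capacity = cμ − λ = 137.60 − 24.14 = 113.46/hr

Final: ρ = 0.1754; stable; margin = 113.46/hr


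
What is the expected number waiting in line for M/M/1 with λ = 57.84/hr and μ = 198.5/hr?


ρ = 57.84/198.5 = 0.2914
Lq = ρ²/(1−ρ) = 0.08491/0.7086 = 0.1198

Final: 0.1198


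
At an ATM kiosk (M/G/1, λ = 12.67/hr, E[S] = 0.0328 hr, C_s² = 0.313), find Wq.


ρ = λ·E[S] = 12.67·0.0328 = 0.4156
E[S²] = E[S]²(1+C_s²) = 0.0328²·(1+0.313) = 0.001413
Wq = λ·E[S²]/(2(1−ρ)) = 12.67·0.001413/(2·0.5844) = 0.01531 hr

Final: 0.01531 hr


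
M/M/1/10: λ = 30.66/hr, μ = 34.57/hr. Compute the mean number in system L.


ρ = 30.66/34.57 = 0.8869
L = ρ[1 − (K+1)ρ^K + Kρ^(K+1)] / [(1−ρ)(1−ρ^(K+1))]
Numerator: 0.8869·(1 − 11·0.301112 + 10·0.267055) = 0.317792
Denominator: (0.1131)·(0.732945) = 0.082899
L = 0.317792/0.082899 = 3.8335

Final: 3.8335


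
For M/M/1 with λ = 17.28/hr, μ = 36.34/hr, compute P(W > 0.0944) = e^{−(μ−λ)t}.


W ~ Exponential(μ−λ) for M/M/1.
μ − λ = 36.34 − 17.28 = 19.0600
P(W > t) = e^{−(μ−λ)t} = e^{−1.7993} = 0.165421

Final: 0.165421


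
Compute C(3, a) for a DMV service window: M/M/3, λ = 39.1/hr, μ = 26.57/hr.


a = λ/μ = 1.4716; ρ = a/3 = 0.4905
P₀ = 0.217539 (from M/M/c formula)
C(c,a) = [a^c/(c!(1−ρ))]·P₀ = [3.18681/(6·0.5095)]·0.217539
= 1.04252·0.217539 = 0.226788

Final: 0.226788


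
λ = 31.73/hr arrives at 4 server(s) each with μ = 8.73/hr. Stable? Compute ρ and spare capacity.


Total capacity cμ = 4·8.73 = 34.92/hr
ρ = λ/(cμ) = 31.73/34.92 = 0.9086
Stable ⇔ ρ < 1: YES
Spare capacity = cμ − λ = 34.92 − 31.73 = 3.19/hr

Final: ρ = 0.9086; stable; margin = 3.19/hr


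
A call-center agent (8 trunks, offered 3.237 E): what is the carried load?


B(8,3.237) = 0.011816 (Erlang-B)
Carried load = a(1 − B) = 3.237·(1 − 0.011816) = 3.237·0.988184 = 3.1988 E

Final: 3.1988 Erlangs


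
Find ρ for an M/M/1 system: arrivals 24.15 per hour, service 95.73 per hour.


ρ = λ/μ = 24.15/95.73 = 0.2523

Final: 0.2523


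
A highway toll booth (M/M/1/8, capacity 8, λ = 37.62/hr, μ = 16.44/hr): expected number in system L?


ρ = 37.62/16.44 = 2.2883
L = ρ[1 − (K+1)ρ^K + Kρ^(K+1)] / [(1−ρ)(1−ρ^(K+1))]
Numerator: 2.2883·(1 − 9·751.857998 + 8·1720.492573) = 16014.171752
Denominator: (-1.2883)·(-1719.492573) = 2215.258679
L = 16014.171752/2215.258679 = 7.2290

Final: 7.2290


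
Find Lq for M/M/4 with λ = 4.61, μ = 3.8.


a = λ/μ = 1.2132; ρ = a/4 = 0.3033
P₀ = 0.296195
Lq = P₀·a^c·ρ / (c!·(1−ρ)²) = 0.296195·2.16605·0.3033/(24·0.48541)
= 0.01670

Final: 0.01670


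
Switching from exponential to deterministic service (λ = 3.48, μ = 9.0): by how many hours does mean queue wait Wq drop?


ρ = 3.48/9.0 = 0.3867
Wq(M/M/1) = ρ/(μ−λ) = 0.3867/5.52 = 0.07005 hr
Wq(M/D/1) = ρ/(2(μ−λ)) = 0.03502 hr
Savings = 0.07005 − 0.03502 = 0.03502 hr

Final: 0.03502 hr


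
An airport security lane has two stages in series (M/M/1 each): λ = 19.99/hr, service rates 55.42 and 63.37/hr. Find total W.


Each node sees arrival rate λ = 19.99/hr (tandem ⇒ throughput preserved).
W₁ = 1/(μ₁−λ) = 1/(55.42−19.99) = 0.02822 hr
W₂ = 1/(μ₂−λ) = 1/(63.37−19.99) = 0.02305 hr
W_total = W₁ + W₂ = 0.02822 + 0.02305 = 0.05128 hr

Final: 0.05128 hr


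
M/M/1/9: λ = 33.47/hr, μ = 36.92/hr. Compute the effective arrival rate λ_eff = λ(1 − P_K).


ρ = 0.9066; P_K = (1−ρ)ρ^9/(1−ρ^10) = 0.061826
λ_eff = λ(1 − P_K) = 33.47·(1 − 0.061826) = 33.47·0.938174 = 31.4007 /hr

Final: 31.4007 /hr


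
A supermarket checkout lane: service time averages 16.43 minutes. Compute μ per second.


μ = 1/(service time) in consistent units.
1 second = 0.0166667 min, so μ = 0.0166667/16.43 = 0.001014 per second

Final: 0.001014 /sec


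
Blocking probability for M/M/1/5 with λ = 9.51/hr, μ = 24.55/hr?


ρ = λ/μ = 9.51/24.55 = 0.3874
P_K = (1−ρ)ρ^K/(1−ρ^(K+1)) = (0.6126·0.008723)/(1 − 0.003379)
= 0.005344/0.996621 = 0.005362

Final: 0.005362


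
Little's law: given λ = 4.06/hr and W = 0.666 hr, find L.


L = λW = 4.06·0.666 = 2.7040

Final: 2.7040


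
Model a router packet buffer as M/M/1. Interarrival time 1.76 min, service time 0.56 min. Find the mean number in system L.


λ = 60/1.76 = 34.0909 /hr
μ = 60/0.56 = 107.1429 /hr
ρ = λ/μ = 34.0909/107.1429 = 0.3182
L = ρ/(1−ρ) = 0.3182/0.6818 = 0.4667

Final: 0.4667


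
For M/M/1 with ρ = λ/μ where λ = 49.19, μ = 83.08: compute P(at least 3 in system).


ρ = 49.19/83.08 = 0.5921
P(N ≥ n) = ρ^n = 0.5921^3 = 0.207559

Final: 0.207559


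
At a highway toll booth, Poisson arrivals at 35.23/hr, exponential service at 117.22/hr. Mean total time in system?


W = 1/(μ−λ) = 1/(117.22 − 35.23) = 1/81.99 = 0.01220 hr

Final: 0.01220 hr


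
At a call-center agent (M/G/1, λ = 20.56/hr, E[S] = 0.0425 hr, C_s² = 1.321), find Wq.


ρ = λ·E[S] = 20.56·0.0425 = 0.8738
E[S²] = E[S]²(1+C_s²) = 0.0425²·(1+1.321) = 0.004192
Wq = λ·E[S²]/(2(1−ρ)) = 20.56·0.004192/(2·0.1262) = 0.34150 hr

Final: 0.34150 hr


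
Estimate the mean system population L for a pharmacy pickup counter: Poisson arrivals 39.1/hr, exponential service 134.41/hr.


ρ = λ/μ = 39.1/134.41 = 0.2909
L = ρ/(1−ρ) = 0.2909/(1 − 0.2909) = 0.2909/0.7091 = 0.4102

Final: 0.4102


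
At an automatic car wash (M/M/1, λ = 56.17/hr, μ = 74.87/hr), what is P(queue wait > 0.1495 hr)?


ρ = 56.17/74.87 = 0.7502
P(Wq > t) = ρ·e^{−(μ−λ)t} = 0.7502·e^{−2.7957}
= 0.7502·0.061075 = 0.045821

Final: 0.045821


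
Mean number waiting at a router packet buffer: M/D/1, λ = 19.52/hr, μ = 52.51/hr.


ρ = 19.52/52.51 = 0.3717
M/D/1: Lq = ρ²/(2(1−ρ)) = 0.1382/(2·0.6283) = 0.10998

Final: 0.10998


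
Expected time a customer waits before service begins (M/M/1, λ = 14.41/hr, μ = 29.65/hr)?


ρ = 14.41/29.65 = 0.4860
Wq = ρ/(μ−λ) = 0.4860/(29.65 − 14.41) = 0.4860/15.24 = 0.03189 hr

Final: 0.03189 hr


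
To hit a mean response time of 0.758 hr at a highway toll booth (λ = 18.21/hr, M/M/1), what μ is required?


W = 1/(μ−λ) ⇒ μ − λ = 1/W = 1/0.758 = 1.3193
μ = λ + 1/W = 18.21 + 1.3193 = 19.5293 per hr

Final: 19.5293 /hr


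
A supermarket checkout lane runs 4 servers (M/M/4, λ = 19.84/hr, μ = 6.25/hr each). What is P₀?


a = λ/μ = 19.84/6.25 = 3.1744; ρ = a/c = 0.7936
Σ_{k=0}^{3} a^k/k! (terms k=0..3) = 1.00000 + 3.17440 + 5.03841 + 5.33131 = 14.54411
Tail: a^4/(4!(1−ρ)) = 101.54221/(24·0.2064) = 20.49867
P₀ = 1/(14.54411 + 20.49867) = 1/35.04278 = 0.028537

Final: 0.028537


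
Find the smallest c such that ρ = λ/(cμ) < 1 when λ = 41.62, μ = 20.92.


Stability requires cμ > λ ⇔ c > λ/μ.
λ/μ = 41.62/20.92 = 1.9895
Minimum integer c = ⌊1.9895⌋ + 1 = 2
Check: 2·20.92 = 41.84 > 41.62, while 1·20.92 = 20.92 ≤ 41.62

Final: 2 servers


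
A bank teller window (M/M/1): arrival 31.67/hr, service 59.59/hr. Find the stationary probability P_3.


ρ = 31.67/59.59 = 0.5315
P_n = (1−ρ)·ρ^n = (1 − 0.5315)·0.5315^3 = 0.4685·0.150115 = 0.070334

Final: 0.070334


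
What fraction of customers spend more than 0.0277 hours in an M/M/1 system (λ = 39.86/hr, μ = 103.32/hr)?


W ~ Exponential(μ−λ) for M/M/1.
μ − λ = 103.32 − 39.86 = 63.4600
P(W > t) = e^{−(μ−λ)t} = e^{−1.7578} = 0.172417

Final: 0.172417


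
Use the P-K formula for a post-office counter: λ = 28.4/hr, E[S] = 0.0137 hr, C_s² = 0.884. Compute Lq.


ρ = λ·E[S] = 28.4·0.0137 = 0.3891
Lq = ρ²(1+C_s²)/(2(1−ρ)) = 0.1514·(1+0.884)/(2·0.6109)
= 0.1514·1.8840/1.2218 = 0.23342

Final: 0.23342


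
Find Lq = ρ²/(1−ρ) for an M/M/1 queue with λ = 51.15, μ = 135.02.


ρ = 51.15/135.02 = 0.3788
Lq = ρ²/(1−ρ) = 0.1435/0.6212 = 0.2310

Final: 0.2310


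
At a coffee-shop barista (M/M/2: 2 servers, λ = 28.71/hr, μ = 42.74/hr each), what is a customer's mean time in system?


a = 0.6717; ρ = 0.3359; P₀ = 0.497154
Lq = P₀·a^c·ρ/(c!(1−ρ)²) = 0.08541
Wq = Lq/λ = 0.08541/28.71 = 0.002975 hr
W = Wq + 1/μ = 0.002975 + 0.02340 = 0.02637 hr

Final: 0.02637 hr


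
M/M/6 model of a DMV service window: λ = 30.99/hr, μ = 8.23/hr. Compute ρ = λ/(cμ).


ρ = λ/(cμ) = 30.99/(6·8.23) = 30.99/49.38 = 0.6276

Final: 0.6276


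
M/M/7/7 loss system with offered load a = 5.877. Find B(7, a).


B(c,a) = (a^c/c!) / Σ_{k=0}^{c} a^k/k!
a^7/7! = 48.046228
Σ terms (k=0..7): 1.00000 + 5.87700 + 17.26956 + 33.83108 + 49.70631 + 58.42480 + 57.22709 + 48.04623 = 271.382064
B = 48.046228/271.382064 = 0.177043

Final: 0.177043


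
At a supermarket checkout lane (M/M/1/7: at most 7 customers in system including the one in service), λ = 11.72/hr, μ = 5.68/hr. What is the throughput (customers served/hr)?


ρ = 2.0634; P_K = (1−ρ)ρ^7/(1−ρ^8) = 0.516932
λ_eff = λ(1 − P_K) = 11.72·(1 − 0.516932) = 11.72·0.483068 = 5.6616 /hr

Final: 5.6616 /hr


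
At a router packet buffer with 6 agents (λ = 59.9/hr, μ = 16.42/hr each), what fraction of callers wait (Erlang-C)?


a = λ/μ = 3.6480; ρ = a/6 = 0.6080
P₀ = 0.024688 (from M/M/c formula)
C(c,a) = [a^c/(c!(1−ρ))]·P₀ = [2356.79614/(720·0.3920)]·0.024688
= 8.35029·0.024688 = 0.206148

Final: 0.206148


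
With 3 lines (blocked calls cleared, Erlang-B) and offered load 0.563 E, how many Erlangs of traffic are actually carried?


B(3,0.563) = 0.016984 (Erlang-B)
Carried load = a(1 − B) = 0.563·(1 − 0.016984) = 0.563·0.983016 = 0.5534 E

Final: 0.5534 Erlangs


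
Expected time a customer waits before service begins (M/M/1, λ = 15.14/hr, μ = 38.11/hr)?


ρ = 15.14/38.11 = 0.3973
Wq = ρ/(μ−λ) = 0.3973/(38.11 − 15.14) = 0.3973/22.97 = 0.01730 hr

Final: 0.01730 hr


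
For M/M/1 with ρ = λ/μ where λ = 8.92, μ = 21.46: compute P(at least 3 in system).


ρ = 8.92/21.46 = 0.4157
P(N ≥ n) = ρ^n = 0.4157^3 = 0.071813

Final: 0.071813


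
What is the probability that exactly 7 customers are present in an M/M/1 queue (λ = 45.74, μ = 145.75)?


ρ = 45.74/145.75 = 0.3138
P_n = (1−ρ)·ρ^n = (1 − 0.3138)·0.3138^7 = 0.6862·0.0002998 = 0.0002057

Final: 0.0002057


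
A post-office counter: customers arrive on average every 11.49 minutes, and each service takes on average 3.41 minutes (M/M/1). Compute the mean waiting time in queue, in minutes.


λ = 60/11.49 = 5.2219 /hr
μ = 60/3.41 = 17.5953 /hr
ρ = λ/μ = 5.2219/17.5953 = 0.2968
Wq = ρ/(μ−λ) = 0.2968/(17.5953−5.2219) = 0.02399 hr
In minutes: 0.02399·60 = 1.439 min

Final: 1.439 min
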